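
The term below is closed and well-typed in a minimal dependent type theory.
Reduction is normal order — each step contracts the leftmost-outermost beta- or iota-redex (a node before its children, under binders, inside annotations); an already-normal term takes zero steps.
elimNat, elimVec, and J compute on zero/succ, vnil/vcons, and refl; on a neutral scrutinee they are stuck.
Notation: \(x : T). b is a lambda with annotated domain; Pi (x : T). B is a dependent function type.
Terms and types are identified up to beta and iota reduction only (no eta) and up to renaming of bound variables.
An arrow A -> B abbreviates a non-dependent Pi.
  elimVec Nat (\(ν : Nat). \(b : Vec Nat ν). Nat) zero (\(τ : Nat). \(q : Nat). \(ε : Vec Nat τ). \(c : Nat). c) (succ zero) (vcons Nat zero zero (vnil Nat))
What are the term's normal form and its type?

normal form:
  zero
inferred type:
  Nat


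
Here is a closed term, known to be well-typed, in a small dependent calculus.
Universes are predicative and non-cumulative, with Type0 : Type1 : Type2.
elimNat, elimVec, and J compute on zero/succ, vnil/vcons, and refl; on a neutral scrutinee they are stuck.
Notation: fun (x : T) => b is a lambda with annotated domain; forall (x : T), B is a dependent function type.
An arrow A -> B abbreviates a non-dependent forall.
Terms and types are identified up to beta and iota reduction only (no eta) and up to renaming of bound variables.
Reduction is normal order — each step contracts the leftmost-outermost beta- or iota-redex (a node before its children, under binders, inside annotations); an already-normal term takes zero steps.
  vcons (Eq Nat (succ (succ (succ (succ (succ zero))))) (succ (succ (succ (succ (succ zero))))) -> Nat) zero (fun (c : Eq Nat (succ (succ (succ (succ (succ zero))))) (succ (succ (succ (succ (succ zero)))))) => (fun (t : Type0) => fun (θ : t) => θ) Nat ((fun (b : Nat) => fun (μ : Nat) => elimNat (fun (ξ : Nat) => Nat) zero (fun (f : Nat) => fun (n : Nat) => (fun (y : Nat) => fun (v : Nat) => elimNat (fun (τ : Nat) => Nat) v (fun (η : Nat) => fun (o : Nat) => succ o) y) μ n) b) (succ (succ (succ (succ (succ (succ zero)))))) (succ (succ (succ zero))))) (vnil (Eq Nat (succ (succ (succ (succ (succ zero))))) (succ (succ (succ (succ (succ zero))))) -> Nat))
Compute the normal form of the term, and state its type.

normal form:
  vcons (Eq Nat (succ (succ (succ (succ (succ zero))))) (succ (succ (succ (succ (succ zero))))) -> Nat) zero (fun (c : Eq Nat (succ (succ (succ (succ (succ zero))))) (succ (succ (succ (succ (succ zero)))))) => succ (succ (succ (succ (succ (succ (succ (succ (succ (succ (succ (succ (succ (succ (succ (succ (succ (succ zero)))))))))))))))))) (vnil (Eq Nat (succ (succ (succ (succ (succ zero))))) (succ (succ (succ (succ (succ zero))))) -> Nat))
inferred type:
  Vec (Eq Nat (succ (succ (succ (succ (succ zero))))) (succ (succ (succ (succ (succ zero))))) -> Nat) (succ zero)
observation: contracting a beta-redex first, the term normalizes in 95 steps.


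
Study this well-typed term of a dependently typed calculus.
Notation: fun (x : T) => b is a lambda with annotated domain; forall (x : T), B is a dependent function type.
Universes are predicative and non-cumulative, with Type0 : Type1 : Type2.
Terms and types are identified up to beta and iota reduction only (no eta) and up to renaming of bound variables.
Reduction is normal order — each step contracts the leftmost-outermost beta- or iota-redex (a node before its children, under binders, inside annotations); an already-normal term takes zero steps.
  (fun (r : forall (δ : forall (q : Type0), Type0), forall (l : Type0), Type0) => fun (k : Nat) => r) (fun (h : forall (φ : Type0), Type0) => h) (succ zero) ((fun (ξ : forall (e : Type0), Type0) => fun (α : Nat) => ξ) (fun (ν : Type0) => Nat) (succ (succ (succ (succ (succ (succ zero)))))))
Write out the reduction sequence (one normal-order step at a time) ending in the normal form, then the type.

reduction (normal order):
  (fun (r : forall (δ : forall (q : Type0), Type0), forall (l : Type0), Type0) => fun (k : Nat) => r) (fun (h : forall (φ : Type0), Type0) => h) (succ zero) ((fun (ξ : forall (e : Type0), Type0) => fun (α : Nat) => ξ) (fun (ν : Type0) => Nat) (succ (succ (succ (succ (succ (succ zero)))))))
  ~> (fun (r : Nat) => fun (δ : forall (q : Type0), Type0) => δ) (succ zero) ((fun (l : forall (k : Type0), Type0) => fun (h : Nat) => l) (fun (φ : Type0) => Nat) (succ (succ (succ (succ (succ (succ zero)))))))
  ~> (fun (r : forall (δ : Type0), Type0) => r) ((fun (q : forall (l : Type0), Type0) => fun (k : Nat) => q) (fun (h : Type0) => Nat) (succ (succ (succ (succ (succ (succ zero)))))))
  ~> (fun (r : forall (δ : Type0), Type0) => fun (q : Nat) => r) (fun (l : Type0) => Nat) (succ (succ (succ (succ (succ (succ zero))))))
  ~> (fun (r : Nat) => fun (δ : Type0) => Nat) (succ (succ (succ (succ (succ (succ zero))))))
  ~> fun (r : Type0) => Nat
type:
  forall (r : Type0), Type0


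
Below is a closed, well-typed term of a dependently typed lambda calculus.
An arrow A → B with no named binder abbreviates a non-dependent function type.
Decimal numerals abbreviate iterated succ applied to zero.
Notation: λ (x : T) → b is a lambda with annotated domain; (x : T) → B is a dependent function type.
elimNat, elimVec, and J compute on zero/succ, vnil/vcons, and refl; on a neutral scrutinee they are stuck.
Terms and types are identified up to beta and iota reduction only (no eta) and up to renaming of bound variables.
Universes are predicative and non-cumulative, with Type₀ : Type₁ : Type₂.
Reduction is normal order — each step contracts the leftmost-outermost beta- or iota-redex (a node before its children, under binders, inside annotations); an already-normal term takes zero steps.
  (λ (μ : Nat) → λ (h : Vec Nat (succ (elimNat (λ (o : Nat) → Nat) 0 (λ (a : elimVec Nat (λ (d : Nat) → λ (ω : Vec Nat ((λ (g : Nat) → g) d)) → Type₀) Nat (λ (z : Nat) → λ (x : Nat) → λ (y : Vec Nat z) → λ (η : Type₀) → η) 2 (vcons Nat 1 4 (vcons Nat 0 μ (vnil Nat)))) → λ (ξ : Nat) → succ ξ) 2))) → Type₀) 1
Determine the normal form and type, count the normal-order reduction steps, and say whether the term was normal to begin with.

reduced normal form:
  λ (μ : Vec Nat 3) → Type₀
inferred type:
  Vec Nat 3 → Type₁
steps to reach normal form (normal order): 8
started in normal form: no
first redex: a beta-redex


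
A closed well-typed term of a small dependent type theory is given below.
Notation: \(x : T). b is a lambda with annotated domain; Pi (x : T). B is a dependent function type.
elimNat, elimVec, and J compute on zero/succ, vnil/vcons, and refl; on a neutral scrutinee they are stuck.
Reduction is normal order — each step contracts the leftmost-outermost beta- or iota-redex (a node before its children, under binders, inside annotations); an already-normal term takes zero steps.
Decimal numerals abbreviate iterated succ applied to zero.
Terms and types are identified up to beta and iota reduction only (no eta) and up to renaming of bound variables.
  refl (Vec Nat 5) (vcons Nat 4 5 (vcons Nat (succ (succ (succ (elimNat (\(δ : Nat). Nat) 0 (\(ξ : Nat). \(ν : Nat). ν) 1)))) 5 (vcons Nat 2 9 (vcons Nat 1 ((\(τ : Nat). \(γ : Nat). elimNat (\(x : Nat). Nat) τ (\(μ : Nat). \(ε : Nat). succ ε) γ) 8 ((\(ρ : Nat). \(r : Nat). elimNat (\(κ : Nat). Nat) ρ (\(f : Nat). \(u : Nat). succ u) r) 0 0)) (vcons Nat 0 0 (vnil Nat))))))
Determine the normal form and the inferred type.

resulting normal form:
  refl (Vec Nat 5) (vcons Nat 4 5 (vcons Nat 3 5 (vcons Nat 2 9 (vcons Nat 1 8 (vcons Nat 0 0 (vnil Nat))))))
inferred type:
  Eq (Vec Nat 5) (vcons Nat 4 5 (vcons Nat 3 5 (vcons Nat 2 9 (vcons Nat 1 8 (vcons Nat 0 0 (vnil Nat)))))) (vcons Nat 4 5 (vcons Nat 3 5 (vcons Nat 2 9 (vcons Nat 1 8 (vcons Nat 0 0 (vnil Nat))))))
observation: the leftmost-outermost redex is an elimNat iota-redex, and normalization takes 10 steps.


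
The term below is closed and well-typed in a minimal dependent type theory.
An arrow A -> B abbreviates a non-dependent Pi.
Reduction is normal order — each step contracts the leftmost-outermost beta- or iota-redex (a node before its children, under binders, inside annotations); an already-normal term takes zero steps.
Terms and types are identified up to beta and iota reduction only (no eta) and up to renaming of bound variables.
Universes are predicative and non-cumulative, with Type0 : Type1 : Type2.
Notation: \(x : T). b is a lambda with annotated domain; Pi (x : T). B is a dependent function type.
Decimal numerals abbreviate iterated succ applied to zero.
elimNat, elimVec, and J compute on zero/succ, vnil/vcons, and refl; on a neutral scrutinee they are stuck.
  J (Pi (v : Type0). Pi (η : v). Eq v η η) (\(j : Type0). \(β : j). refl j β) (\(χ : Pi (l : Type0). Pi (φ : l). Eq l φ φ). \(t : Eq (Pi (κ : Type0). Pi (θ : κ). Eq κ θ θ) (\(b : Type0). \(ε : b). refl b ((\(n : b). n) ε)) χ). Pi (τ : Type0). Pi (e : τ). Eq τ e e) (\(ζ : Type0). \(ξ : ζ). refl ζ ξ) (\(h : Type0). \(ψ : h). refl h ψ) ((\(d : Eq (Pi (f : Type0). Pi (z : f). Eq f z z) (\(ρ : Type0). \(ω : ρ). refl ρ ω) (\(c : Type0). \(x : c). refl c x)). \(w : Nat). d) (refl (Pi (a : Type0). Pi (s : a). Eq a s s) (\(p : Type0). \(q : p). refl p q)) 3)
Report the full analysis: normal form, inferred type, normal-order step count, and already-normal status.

normal form:
  \(v : Type0). \(η : v). refl v η
inferred type:
  Pi (v : Type0). Pi (η : v). Eq v η η
normal-order step count: 4
already normal: no
first redex: a beta-redex


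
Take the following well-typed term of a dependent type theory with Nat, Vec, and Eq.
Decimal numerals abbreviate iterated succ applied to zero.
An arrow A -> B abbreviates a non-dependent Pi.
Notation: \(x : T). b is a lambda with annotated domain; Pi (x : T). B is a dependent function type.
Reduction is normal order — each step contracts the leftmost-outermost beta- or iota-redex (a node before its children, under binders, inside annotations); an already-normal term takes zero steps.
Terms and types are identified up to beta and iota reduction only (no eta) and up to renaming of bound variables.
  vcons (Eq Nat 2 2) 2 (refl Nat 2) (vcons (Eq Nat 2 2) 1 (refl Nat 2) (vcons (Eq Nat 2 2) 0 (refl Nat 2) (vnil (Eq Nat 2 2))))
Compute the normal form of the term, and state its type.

resulting normal form:
  vcons (Eq Nat 2 2) 2 (refl Nat 2) (vcons (Eq Nat 2 2) 1 (refl Nat 2) (vcons (Eq Nat 2 2) 0 (refl Nat 2) (vnil (Eq Nat 2 2))))
the term's type:
  Vec (Eq Nat 2 2) 3
observation: no redex remains anywhere in the term; it is its own normal form.


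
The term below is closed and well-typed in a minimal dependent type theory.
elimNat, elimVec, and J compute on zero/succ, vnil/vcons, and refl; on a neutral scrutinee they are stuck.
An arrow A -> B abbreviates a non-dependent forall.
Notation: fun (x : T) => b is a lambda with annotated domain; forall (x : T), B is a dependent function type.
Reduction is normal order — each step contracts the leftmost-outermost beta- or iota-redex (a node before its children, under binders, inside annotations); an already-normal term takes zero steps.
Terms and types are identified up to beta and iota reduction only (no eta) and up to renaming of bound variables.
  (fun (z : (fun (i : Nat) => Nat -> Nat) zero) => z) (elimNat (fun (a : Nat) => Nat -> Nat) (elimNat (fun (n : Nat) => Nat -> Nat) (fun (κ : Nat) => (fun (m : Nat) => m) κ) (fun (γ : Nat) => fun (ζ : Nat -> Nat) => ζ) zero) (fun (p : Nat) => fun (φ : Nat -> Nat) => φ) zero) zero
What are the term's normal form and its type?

resulting normal form:
  zero
the term's type:
  Nat
observation: 5 normal-order steps separate the term from its normal form.


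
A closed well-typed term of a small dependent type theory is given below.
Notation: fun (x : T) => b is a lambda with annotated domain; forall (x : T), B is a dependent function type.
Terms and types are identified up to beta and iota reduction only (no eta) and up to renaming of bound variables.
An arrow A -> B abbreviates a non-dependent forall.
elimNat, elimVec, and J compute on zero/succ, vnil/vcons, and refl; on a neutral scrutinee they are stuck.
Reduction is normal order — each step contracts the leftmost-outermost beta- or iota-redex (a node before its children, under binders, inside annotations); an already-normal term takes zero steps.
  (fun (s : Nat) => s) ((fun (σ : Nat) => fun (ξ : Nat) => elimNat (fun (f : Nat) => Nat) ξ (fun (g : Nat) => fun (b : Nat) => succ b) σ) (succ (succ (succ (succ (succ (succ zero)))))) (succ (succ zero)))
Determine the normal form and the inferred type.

normal form:
  succ (succ (succ (succ (succ (succ (succ (succ zero)))))))
the term's type:
  Nat


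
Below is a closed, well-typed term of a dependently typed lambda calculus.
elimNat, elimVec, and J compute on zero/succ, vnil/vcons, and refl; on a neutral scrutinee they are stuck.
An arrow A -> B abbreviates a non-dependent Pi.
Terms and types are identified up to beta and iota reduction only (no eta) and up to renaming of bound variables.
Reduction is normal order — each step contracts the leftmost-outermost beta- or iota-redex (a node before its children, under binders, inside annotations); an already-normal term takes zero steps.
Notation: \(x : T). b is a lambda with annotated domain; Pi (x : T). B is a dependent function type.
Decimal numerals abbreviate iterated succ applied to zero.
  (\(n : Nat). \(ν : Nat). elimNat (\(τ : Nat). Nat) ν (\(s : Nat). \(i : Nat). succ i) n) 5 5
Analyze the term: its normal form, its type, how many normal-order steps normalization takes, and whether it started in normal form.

resulting normal form:
  10
the term's type:
  Nat
normal-order step count: 18
started in normal form: no
first contracted redex: a beta-redex


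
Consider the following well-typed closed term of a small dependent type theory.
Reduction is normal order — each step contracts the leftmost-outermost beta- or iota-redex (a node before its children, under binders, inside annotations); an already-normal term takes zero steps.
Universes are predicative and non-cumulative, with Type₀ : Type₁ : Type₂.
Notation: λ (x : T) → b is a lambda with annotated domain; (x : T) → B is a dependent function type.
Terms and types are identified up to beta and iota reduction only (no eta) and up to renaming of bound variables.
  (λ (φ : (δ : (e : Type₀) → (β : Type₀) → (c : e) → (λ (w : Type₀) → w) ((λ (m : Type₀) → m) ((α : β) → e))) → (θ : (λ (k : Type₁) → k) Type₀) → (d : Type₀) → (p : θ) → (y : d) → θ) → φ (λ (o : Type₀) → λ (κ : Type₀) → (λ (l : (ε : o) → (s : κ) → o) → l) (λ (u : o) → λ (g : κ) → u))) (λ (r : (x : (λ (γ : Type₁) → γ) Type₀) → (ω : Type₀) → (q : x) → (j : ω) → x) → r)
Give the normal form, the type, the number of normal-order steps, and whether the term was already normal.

resulting normal form:
  λ (φ : Type₀) → λ (δ : Type₀) → λ (e : φ) → λ (β : δ) → e
inferred type:
  (φ : Type₀) → (δ : Type₀) → (e : φ) → (β : δ) → φ
steps to reach normal form (normal order): 3
started in normal form: no
first contracted redex: a beta-redex


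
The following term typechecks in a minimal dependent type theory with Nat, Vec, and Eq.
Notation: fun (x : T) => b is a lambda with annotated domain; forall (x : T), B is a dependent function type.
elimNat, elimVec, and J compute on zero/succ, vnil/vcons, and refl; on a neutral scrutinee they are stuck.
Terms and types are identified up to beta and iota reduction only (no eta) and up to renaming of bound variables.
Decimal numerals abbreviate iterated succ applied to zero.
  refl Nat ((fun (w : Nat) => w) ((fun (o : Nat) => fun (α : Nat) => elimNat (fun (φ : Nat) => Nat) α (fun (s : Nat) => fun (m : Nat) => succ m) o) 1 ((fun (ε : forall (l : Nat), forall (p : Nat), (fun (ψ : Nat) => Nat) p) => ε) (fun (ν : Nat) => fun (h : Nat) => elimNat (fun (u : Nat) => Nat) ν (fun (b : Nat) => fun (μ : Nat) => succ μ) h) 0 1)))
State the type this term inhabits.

inferred type:
  Eq Nat 2 2


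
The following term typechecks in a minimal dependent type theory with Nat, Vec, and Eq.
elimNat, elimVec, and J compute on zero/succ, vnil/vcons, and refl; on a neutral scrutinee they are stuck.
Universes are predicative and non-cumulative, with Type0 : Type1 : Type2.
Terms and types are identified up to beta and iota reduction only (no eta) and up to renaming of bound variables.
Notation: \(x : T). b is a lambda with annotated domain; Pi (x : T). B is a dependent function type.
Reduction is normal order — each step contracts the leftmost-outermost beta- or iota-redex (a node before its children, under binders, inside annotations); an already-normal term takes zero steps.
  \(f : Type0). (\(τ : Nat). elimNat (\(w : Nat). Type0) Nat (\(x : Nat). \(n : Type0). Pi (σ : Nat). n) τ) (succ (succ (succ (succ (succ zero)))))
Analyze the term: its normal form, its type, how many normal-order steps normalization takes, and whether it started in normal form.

resulting normal form:
  \(f : Type0). Pi (τ : Nat). Pi (w : Nat). Pi (x : Nat). Pi (n : Nat). Pi (σ : Nat). Nat
type:
  Pi (f : Type0). Type0
reduction steps (normal order): 17
term was already normal: no
first redex: a beta-redex


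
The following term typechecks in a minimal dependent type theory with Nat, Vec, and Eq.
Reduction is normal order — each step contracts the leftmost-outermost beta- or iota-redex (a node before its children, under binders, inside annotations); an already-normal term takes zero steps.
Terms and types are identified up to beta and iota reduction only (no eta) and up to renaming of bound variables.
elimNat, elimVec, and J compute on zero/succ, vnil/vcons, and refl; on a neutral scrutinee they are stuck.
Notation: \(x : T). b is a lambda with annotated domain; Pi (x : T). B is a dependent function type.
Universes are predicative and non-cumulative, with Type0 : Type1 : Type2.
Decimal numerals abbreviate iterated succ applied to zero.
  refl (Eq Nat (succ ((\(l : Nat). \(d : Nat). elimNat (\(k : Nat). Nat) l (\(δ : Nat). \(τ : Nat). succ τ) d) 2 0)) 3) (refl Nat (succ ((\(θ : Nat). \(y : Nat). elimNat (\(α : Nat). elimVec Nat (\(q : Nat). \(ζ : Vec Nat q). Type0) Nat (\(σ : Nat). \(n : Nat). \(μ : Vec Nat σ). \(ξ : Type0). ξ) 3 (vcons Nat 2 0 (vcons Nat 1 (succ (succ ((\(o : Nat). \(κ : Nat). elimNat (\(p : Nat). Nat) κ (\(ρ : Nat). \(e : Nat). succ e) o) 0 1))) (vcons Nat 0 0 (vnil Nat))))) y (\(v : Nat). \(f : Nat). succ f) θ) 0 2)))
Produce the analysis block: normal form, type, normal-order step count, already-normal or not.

resulting normal form:
  refl (Eq Nat 3 3) (refl Nat 3)
type:
  Eq (Eq Nat 3 3) (refl Nat 3) (refl Nat 3)
normal-order step count: 6
already normal: no
first contracted redex: a beta-redex


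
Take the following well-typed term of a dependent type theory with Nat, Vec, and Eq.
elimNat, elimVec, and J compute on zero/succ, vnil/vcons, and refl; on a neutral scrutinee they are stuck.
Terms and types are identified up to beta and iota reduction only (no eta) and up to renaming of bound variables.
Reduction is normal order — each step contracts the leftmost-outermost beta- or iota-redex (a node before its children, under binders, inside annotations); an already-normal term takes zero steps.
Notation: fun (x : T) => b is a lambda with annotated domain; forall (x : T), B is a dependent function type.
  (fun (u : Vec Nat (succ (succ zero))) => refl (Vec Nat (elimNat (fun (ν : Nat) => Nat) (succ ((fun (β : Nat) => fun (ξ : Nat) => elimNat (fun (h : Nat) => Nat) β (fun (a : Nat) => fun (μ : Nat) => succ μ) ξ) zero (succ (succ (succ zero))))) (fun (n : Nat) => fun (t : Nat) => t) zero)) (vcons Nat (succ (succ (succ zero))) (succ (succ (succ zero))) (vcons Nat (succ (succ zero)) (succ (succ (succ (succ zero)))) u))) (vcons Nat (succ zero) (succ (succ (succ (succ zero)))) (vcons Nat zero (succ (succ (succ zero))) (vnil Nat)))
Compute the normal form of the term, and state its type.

normal form:
  refl (Vec Nat (succ (succ (succ (succ zero))))) (vcons Nat (succ (succ (succ zero))) (succ (succ (succ zero))) (vcons Nat (succ (succ zero)) (succ (succ (succ (succ zero)))) (vcons Nat (succ zero) (succ (succ (succ (succ zero)))) (vcons Nat zero (succ (succ (succ zero))) (vnil Nat)))))
inferred type:
  Eq (Vec Nat (succ (succ (succ (succ zero))))) (vcons Nat (succ (succ (succ zero))) (succ (succ (succ zero))) (vcons Nat (succ (succ zero)) (succ (succ (succ (succ zero)))) (vcons Nat (succ zero) (succ (succ (succ (succ zero)))) (vcons Nat zero (succ (succ (succ zero))) (vnil Nat))))) (vcons Nat (succ (succ (succ zero))) (succ (succ (succ zero))) (vcons Nat (succ (succ zero)) (succ (succ (succ (succ zero)))) (vcons Nat (succ zero) (succ (succ (succ (succ zero)))) (vcons Nat zero (succ (succ (succ zero))) (vnil Nat)))))
observation: the term reaches its normal form after 14 normal-order steps.


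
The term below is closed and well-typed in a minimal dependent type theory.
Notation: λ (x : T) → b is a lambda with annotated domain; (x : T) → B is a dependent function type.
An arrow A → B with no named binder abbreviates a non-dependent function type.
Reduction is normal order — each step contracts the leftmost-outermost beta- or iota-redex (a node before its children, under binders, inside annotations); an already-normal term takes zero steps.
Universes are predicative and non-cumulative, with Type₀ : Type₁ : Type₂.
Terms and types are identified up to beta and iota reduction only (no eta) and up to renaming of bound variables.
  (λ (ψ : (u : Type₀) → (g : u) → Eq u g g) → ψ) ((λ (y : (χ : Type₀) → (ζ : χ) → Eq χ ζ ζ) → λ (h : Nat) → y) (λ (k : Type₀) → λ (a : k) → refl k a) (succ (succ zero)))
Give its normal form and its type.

reduced normal form:
  λ (ψ : Type₀) → λ (u : ψ) → refl ψ u
inferred type:
  (ψ : Type₀) → (u : ψ) → Eq ψ u u
observation: the leftmost-outermost redex is a beta-redex, and normalization takes 3 steps.


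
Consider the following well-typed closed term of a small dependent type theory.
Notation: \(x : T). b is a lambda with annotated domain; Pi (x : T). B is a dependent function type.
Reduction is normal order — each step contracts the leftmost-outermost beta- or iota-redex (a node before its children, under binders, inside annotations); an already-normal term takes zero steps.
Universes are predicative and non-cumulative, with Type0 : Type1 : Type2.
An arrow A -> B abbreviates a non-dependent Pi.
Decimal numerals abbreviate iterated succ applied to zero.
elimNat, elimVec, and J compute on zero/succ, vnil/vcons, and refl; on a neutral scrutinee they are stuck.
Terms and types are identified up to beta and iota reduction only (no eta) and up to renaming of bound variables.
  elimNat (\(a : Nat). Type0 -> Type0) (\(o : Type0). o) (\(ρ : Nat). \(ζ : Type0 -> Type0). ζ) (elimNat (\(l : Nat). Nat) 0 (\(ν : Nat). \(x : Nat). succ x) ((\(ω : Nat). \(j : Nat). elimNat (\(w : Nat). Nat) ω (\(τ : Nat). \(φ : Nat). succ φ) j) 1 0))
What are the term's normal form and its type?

resulting normal form:
  \(a : Type0). a
inferred type:
  Type0 -> Type0


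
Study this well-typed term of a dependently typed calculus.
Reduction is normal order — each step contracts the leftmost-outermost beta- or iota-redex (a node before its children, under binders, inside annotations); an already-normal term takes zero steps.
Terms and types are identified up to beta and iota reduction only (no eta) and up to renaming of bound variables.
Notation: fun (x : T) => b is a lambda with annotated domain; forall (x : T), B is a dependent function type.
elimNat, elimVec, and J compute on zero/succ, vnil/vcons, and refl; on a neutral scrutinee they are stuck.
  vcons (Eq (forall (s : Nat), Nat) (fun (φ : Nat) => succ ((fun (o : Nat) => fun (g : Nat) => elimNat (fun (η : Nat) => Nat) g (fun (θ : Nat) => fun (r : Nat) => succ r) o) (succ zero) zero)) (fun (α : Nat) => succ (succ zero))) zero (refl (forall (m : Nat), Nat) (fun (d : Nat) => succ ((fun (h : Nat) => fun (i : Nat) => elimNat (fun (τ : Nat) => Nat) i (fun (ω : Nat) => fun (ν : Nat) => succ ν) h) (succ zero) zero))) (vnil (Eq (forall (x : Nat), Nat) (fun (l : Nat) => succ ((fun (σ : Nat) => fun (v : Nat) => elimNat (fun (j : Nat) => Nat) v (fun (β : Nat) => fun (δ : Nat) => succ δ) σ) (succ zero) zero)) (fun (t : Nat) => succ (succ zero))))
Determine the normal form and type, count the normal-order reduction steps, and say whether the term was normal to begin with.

normal form:
  vcons (Eq (forall (s : Nat), Nat) (fun (φ : Nat) => succ (succ zero)) (fun (o : Nat) => succ (succ zero))) zero (refl (forall (g : Nat), Nat) (fun (η : Nat) => succ (succ zero))) (vnil (Eq (forall (θ : Nat), Nat) (fun (r : Nat) => succ (succ zero)) (fun (α : Nat) => succ (succ zero))))
inferred type:
  Vec (Eq (forall (s : Nat), Nat) (fun (φ : Nat) => succ (succ zero)) (fun (o : Nat) => succ (succ zero))) (succ zero)
reduction steps (normal order): 18
started in normal form: no
first redex: a beta-redex


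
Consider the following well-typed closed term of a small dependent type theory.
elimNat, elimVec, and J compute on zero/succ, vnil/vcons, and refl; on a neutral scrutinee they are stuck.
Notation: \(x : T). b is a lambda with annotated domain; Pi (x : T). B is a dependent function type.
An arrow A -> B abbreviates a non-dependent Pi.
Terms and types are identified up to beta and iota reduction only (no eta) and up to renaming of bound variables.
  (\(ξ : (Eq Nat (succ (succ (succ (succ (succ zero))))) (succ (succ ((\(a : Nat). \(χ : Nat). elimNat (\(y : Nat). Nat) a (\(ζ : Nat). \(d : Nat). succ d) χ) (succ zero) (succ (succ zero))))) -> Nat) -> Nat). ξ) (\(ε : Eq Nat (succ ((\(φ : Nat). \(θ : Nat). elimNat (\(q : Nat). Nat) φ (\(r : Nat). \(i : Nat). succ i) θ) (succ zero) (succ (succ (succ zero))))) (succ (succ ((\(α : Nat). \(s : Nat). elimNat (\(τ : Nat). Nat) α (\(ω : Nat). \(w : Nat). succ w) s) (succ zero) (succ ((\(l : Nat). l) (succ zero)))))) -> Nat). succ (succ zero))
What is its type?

inferred type:
  (Eq Nat (succ (succ (succ (succ (succ zero))))) (succ (succ (succ (succ (succ zero))))) -> Nat) -> Nat


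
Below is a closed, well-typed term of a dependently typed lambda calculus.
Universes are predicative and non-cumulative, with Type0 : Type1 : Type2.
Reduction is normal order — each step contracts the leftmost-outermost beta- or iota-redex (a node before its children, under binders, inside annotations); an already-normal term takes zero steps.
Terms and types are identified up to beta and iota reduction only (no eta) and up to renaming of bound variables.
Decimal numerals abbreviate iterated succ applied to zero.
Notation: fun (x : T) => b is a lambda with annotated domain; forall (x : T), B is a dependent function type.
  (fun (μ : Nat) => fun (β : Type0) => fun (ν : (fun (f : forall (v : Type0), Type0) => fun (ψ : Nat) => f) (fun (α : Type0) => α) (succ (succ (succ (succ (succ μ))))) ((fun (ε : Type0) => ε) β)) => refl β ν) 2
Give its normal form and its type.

normal form:
  fun (μ : Type0) => fun (β : μ) => refl μ β
the term's type:
  forall (μ : Type0), forall (β : μ), Eq μ β β
observation: 5 normal-order steps normalize the term, beginning with a beta-redex.


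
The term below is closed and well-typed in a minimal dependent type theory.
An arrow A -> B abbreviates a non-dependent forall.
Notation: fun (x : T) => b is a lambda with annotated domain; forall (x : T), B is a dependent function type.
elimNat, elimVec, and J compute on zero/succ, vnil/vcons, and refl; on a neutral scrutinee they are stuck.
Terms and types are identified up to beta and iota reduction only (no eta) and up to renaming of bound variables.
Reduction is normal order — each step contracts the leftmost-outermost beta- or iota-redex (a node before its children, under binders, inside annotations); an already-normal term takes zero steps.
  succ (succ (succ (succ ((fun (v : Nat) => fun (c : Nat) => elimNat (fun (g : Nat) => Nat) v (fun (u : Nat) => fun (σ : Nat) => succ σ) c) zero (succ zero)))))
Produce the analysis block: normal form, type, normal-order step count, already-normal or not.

resulting normal form:
  succ (succ (succ (succ (succ zero))))
the term's type:
  Nat
reduction steps (normal order): 6
already normal: no
first redex: a beta-redex


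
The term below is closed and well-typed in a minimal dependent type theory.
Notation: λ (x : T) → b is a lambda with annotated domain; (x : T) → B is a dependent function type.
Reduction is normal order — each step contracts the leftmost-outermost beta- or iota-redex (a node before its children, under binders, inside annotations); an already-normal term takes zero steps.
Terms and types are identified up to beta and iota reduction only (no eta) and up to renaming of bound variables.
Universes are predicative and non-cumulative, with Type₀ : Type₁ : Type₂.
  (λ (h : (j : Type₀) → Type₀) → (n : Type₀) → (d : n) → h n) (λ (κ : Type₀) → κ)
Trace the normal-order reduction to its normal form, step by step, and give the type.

normal-order reduction sequence:
  (λ (h : (j : Type₀) → Type₀) → (n : Type₀) → (d : n) → h n) (λ (κ : Type₀) → κ)
  ~> (h : Type₀) → (j : h) → (λ (n : Type₀) → n) h
  ~> (h : Type₀) → (j : h) → h
type:
  Type₁


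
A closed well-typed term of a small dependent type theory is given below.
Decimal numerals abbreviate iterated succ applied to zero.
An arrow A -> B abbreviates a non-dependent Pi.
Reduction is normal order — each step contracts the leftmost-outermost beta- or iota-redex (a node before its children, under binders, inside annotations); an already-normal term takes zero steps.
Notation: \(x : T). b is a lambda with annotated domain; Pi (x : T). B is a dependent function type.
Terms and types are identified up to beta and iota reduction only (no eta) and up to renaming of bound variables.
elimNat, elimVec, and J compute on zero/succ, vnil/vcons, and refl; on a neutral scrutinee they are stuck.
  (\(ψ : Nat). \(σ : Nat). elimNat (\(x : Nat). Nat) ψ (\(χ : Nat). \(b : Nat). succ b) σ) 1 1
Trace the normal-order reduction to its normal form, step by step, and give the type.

normal-order reduction:
  (\(ψ : Nat). \(σ : Nat). elimNat (\(x : Nat). Nat) ψ (\(χ : Nat). \(b : Nat). succ b) σ) 1 1
  ~> (\(ψ : Nat). elimNat (\(σ : Nat). Nat) 1 (\(x : Nat). \(χ : Nat). succ χ) ψ) 1
  ~> elimNat (\(ψ : Nat). Nat) 1 (\(σ : Nat). \(x : Nat). succ x) 1
  ~> (\(ψ : Nat). \(σ : Nat). succ σ) 0 (elimNat (\(x : Nat). Nat) 1 (\(χ : Nat). \(b : Nat). succ b) 0)
  ~> (\(ψ : Nat). succ ψ) (elimNat (\(σ : Nat). Nat) 1 (\(x : Nat). \(χ : Nat). succ χ) 0)
  ~> succ (elimNat (\(ψ : Nat). Nat) 1 (\(σ : Nat). \(x : Nat). succ x) 0)
  ~> 2
inferred type:
  Nat


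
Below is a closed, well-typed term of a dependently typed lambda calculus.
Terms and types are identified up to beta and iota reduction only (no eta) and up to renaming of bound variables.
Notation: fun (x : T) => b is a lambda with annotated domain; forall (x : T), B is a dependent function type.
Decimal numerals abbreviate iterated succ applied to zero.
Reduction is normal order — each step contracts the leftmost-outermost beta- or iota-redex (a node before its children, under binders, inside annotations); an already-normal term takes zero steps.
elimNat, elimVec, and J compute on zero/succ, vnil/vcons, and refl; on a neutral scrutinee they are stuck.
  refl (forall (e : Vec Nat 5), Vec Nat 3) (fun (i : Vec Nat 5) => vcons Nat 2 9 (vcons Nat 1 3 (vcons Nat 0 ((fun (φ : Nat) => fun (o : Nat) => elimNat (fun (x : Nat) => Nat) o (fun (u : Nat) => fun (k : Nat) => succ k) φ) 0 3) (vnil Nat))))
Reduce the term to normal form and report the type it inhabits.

resulting normal form:
  refl (forall (e : Vec Nat 5), Vec Nat 3) (fun (i : Vec Nat 5) => vcons Nat 2 9 (vcons Nat 1 3 (vcons Nat 0 3 (vnil Nat))))
the term's type:
  Eq (forall (e : Vec Nat 5), Vec Nat 3) (fun (i : Vec Nat 5) => vcons Nat 2 9 (vcons Nat 1 3 (vcons Nat 0 3 (vnil Nat)))) (fun (φ : Vec Nat 5) => vcons Nat 2 9 (vcons Nat 1 3 (vcons Nat 0 3 (vnil Nat))))
observation: the term reaches its normal form after 3 normal-order steps.


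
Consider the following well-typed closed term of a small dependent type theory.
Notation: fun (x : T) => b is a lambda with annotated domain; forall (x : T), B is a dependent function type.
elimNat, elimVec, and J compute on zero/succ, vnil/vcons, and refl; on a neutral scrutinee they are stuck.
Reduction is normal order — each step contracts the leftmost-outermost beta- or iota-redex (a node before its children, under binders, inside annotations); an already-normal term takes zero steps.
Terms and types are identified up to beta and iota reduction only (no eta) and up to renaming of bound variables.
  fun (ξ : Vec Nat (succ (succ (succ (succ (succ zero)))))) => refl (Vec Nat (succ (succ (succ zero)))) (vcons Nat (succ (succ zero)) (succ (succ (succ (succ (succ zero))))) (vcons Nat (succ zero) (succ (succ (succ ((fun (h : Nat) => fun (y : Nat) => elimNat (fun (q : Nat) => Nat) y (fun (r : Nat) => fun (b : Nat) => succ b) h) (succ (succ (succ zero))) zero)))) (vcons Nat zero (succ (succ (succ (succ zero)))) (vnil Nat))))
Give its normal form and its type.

reduced normal form:
  fun (ξ : Vec Nat (succ (succ (succ (succ (succ zero)))))) => refl (Vec Nat (succ (succ (succ zero)))) (vcons Nat (succ (succ zero)) (succ (succ (succ (succ (succ zero))))) (vcons Nat (succ zero) (succ (succ (succ (succ (succ (succ zero)))))) (vcons Nat zero (succ (succ (succ (succ zero)))) (vnil Nat))))
the term's type:
  forall (ξ : Vec Nat (succ (succ (succ (succ (succ zero)))))), Eq (Vec Nat (succ (succ (succ zero)))) (vcons Nat (succ (succ zero)) (succ (succ (succ (succ (succ zero))))) (vcons Nat (succ zero) (succ (succ (succ (succ (succ (succ zero)))))) (vcons Nat zero (succ (succ (succ (succ zero)))) (vnil Nat)))) (vcons Nat (succ (succ zero)) (succ (succ (succ (succ (succ zero))))) (vcons Nat (succ zero) (succ (succ (succ (succ (succ (succ zero)))))) (vcons Nat zero (succ (succ (succ (succ zero)))) (vnil Nat))))


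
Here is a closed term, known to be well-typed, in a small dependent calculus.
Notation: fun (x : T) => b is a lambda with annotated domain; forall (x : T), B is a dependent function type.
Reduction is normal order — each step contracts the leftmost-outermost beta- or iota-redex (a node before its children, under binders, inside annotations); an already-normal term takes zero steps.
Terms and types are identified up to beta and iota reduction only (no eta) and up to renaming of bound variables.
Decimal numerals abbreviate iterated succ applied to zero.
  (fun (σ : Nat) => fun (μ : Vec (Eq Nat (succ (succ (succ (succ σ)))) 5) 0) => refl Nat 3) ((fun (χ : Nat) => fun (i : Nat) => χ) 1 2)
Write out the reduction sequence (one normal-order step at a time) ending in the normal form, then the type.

normal-order reduction:
  (fun (σ : Nat) => fun (μ : Vec (Eq Nat (succ (succ (succ (succ σ)))) 5) 0) => refl Nat 3) ((fun (χ : Nat) => fun (i : Nat) => χ) 1 2)
  ~> fun (σ : Vec (Eq Nat (succ (succ (succ (succ ((fun (μ : Nat) => fun (χ : Nat) => μ) 1 2))))) 5) 0) => refl Nat 3
  ~> fun (σ : Vec (Eq Nat (succ (succ (succ (succ ((fun (μ : Nat) => 1) 2))))) 5) 0) => refl Nat 3
  ~> fun (σ : Vec (Eq Nat 5 5) 0) => refl Nat 3
inferred type:
  forall (σ : Vec (Eq Nat 5 5) 0), Eq Nat 3 3


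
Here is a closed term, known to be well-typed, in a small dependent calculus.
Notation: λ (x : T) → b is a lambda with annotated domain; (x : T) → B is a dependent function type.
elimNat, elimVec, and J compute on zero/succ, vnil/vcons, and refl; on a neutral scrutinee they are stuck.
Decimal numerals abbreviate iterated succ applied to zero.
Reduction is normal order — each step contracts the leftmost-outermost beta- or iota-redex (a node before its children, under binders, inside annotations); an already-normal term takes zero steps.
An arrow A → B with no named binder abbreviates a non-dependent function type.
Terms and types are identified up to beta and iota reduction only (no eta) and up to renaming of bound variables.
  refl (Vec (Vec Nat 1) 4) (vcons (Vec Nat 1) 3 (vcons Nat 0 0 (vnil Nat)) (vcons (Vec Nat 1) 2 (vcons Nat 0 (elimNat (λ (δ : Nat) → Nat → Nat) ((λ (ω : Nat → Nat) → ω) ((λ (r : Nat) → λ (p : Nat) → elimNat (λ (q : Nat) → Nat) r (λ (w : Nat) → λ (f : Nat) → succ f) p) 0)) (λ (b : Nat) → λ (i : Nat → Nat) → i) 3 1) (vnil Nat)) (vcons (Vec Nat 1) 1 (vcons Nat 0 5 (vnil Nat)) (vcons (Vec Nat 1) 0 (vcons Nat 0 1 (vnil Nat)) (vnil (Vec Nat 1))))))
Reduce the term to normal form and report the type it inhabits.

reduced normal form:
  refl (Vec (Vec Nat 1) 4) (vcons (Vec Nat 1) 3 (vcons Nat 0 0 (vnil Nat)) (vcons (Vec Nat 1) 2 (vcons Nat 0 1 (vnil Nat)) (vcons (Vec Nat 1) 1 (vcons Nat 0 5 (vnil Nat)) (vcons (Vec Nat 1) 0 (vcons Nat 0 1 (vnil Nat)) (vnil (Vec Nat 1))))))
inferred type:
  Eq (Vec (Vec Nat 1) 4) (vcons (Vec Nat 1) 3 (vcons Nat 0 0 (vnil Nat)) (vcons (Vec Nat 1) 2 (vcons Nat 0 1 (vnil Nat)) (vcons (Vec Nat 1) 1 (vcons Nat 0 5 (vnil Nat)) (vcons (Vec Nat 1) 0 (vcons Nat 0 1 (vnil Nat)) (vnil (Vec Nat 1)))))) (vcons (Vec Nat 1) 3 (vcons Nat 0 0 (vnil Nat)) (vcons (Vec Nat 1) 2 (vcons Nat 0 1 (vnil Nat)) (vcons (Vec Nat 1) 1 (vcons Nat 0 5 (vnil Nat)) (vcons (Vec Nat 1) 0 (vcons Nat 0 1 (vnil Nat)) (vnil (Vec Nat 1))))))


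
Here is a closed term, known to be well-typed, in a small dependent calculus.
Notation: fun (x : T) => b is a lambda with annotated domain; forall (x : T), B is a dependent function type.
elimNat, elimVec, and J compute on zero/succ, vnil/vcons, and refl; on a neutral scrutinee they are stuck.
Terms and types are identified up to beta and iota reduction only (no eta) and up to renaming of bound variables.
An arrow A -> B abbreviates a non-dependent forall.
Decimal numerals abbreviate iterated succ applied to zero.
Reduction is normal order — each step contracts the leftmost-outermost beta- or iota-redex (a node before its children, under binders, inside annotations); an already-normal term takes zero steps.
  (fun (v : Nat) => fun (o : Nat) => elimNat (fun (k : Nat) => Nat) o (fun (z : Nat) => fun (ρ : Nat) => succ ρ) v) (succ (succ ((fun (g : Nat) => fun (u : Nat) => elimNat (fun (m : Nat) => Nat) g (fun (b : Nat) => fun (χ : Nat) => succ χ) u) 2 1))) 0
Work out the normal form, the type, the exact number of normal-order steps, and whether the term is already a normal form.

reduced normal form:
  5
type:
  Nat
reduction steps (normal order): 24
started in normal form: no
first contracted redex: a beta-redex


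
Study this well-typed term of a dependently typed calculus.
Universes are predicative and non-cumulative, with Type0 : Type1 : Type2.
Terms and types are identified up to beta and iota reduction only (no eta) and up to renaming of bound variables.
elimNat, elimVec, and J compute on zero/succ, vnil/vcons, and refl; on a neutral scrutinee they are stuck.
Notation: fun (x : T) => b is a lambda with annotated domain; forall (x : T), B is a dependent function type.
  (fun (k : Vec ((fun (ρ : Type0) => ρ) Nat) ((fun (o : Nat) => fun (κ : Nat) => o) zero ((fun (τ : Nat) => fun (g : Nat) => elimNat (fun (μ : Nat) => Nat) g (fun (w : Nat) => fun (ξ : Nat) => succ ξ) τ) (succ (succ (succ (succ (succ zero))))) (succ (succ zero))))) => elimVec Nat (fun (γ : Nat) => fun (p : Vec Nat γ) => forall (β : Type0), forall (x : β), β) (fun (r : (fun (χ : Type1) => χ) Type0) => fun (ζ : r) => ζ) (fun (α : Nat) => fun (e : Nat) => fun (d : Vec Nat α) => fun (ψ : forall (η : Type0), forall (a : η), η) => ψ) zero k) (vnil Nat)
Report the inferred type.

type:
  forall (k : Type0), forall (ρ : k), k


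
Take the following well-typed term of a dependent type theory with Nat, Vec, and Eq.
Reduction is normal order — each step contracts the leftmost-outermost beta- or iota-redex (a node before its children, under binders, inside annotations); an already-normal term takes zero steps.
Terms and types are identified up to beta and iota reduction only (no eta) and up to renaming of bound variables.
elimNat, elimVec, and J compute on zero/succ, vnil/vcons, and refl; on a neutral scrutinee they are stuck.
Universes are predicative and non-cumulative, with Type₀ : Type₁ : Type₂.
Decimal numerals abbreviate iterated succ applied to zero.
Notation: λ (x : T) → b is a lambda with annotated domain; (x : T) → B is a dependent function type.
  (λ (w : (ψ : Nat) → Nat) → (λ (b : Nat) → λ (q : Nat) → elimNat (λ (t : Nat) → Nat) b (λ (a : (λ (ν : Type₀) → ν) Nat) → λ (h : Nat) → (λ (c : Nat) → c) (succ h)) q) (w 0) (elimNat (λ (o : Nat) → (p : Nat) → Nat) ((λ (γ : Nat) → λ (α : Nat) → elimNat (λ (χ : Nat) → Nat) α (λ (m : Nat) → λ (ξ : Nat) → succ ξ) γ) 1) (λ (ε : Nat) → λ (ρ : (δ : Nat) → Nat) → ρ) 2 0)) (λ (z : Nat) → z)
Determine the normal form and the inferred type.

normal form:
  1
the term's type:
  Nat
observation: reduction starts at a beta-redex, and 23 normal-order steps reach the normal form.
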